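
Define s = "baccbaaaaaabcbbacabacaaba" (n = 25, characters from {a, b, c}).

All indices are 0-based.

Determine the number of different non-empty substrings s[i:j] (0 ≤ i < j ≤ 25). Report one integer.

276

rank | idx | suffix
   0 |  24 | a
   1 |   5 | aaaaaabcbbacabacaaba
   2 |   6 | aaaaabcbbacabacaaba
   3 |   7 | aaaabcbbacabacaaba
   4 |   8 | aaabcbbacabacaaba
   5 |  21 | aaba
   6 |   9 | aabcbbacabacaaba
   7 |  22 | aba
   8 |  17 | abacaaba
   9 |  10 | abcbbacabacaaba
  10 |  19 | acaaba
  11 |  15 | acabacaaba
  12 |   1 | accbaaaaaabcbbacabacaaba
  13 |  23 | ba
  14 |   4 | baaaaaabcbbacabacaaba
  15 |  18 | bacaaba
  16 |  14 | bacabacaaba
  17 |   0 | baccbaaaaaabcbbacabacaaba
  18 |  13 | bbacabacaaba
  19 |  11 | bcbbacabacaaba
  20 |  20 | caaba
  21 |  16 | cabacaaba
  22 |   3 | cbaaaaaabcbbacabacaaba
  23 |  12 | cbbacabacaaba
  24 |   2 | ccbaaaaaabcbbacabacaaba

SA = [24, 5, 6, 7, 8, 21, 9, 22, 17, 10, 19, 15, 1, 23, 4, 18, 14, 0, 13, 11, 20, 16, 3, 12, 2]
i: (SA[i-1],SA[i]) lcp shared
  1: (24,5) 1 'a'
  2: (5,6) 5 'aaaaa'
  3: (6,7) 4 'aaaa'
  4: (7,8) 3 'aaa'
  5: (8,21) 2 'aa'
  6: (21,9) 3 'aab'
  7: (9,22) 1 'a'
  8: (22,17) 3 'aba'
  9: (17,10) 2 'ab'
  10: (10,19) 1 'a'
  11: (19,15) 3 'aca'
  12: (15,1) 2 'ac'
  13: (1,23) 0 ''
  14: (23,4) 2 'ba'
  15: (4,18) 2 'ba'
  16: (18,14) 4 'baca'
  17: (14,0) 3 'bac'
  18: (0,13) 1 'b'
  19: (13,11) 1 'b'
  20: (11,20) 0 ''
  21: (20,16) 2 'ca'
  22: (16,3) 1 'c'
  23: (3,12) 2 'cb'
  24: (12,2) 1 'c'

n(n+1)/2 = 25·26/2 = 325
Σ LCP = 0 + 1 + 5 + 4 + 3 + 2 + 3 + 1 + 3 + 2 + 1 + 3 + 2 + 0 + 2 + 2 + 4 + 3 + 1 + 1 + 0 + 2 + 1 + 2 + 1 = 49
distinct = 325 − 49 = 276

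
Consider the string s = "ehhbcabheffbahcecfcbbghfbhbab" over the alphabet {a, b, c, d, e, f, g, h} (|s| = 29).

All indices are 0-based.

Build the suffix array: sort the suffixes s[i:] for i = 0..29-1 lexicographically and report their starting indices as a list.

sorted suffixes:
  #0 SA[0]=27  'ab'
  #1 SA[1]=5  'abheffbahcecfcbbghfbhbab'
  #2 SA[2]=12  'ahcecfcbbghfbhbab'
  #3 SA[3]=28  'b'
  #4 SA[4]=26  'bab'
  #5 SA[5]=11  'bahcecfcbbghfbhbab'
  #6 SA[6]=19  'bbghfbhbab'
  #7 SA[7]=3  'bcabheffbahcecfcbbghfbhbab'
  #8 SA[8]=20  'bghfbhbab'
  #9 SA[9]=24  'bhbab'
  #10 SA[10]=6  'bheffbahcecfcbbghfbhbab'
  #11 SA[11]=4  'cabheffbahcecfcbbghfbhbab'
  #12 SA[12]=18  'cbbghfbhbab'
  #13 SA[13]=14  'cecfcbbghfbhbab'
  #14 SA[14]=16  'cfcbbghfbhbab'
  #15 SA[15]=15  'ecfcbbghfbhbab'
  #16 SA[16]=8  'effbahcecfcbbghfbhbab'
  #17 SA[17]=0  'ehhbcabheffbahcecfcbbghfbhbab'
  #18 SA[18]=10  'fbahcecfcbbghfbhbab'
  #19 SA[19]=23  'fbhbab'
  #20 SA[20]=17  'fcbbghfbhbab'
  #21 SA[21]=9  'ffbahcecfcbbghfbhbab'
  #22 SA[22]=21  'ghfbhbab'
  #23 SA[23]=25  'hbab'
  #24 SA[24]=2  'hbcabheffbahcecfcbbghfbhbab'
  #25 SA[25]=13  'hcecfcbbghfbhbab'
  #26 SA[26]=7  'heffbahcecfcbbghfbhbab'
  #27 SA[27]=22  'hfbhbab'
  #28 SA[28]=1  'hhbcabheffbahcecfcbbghfbhbab'

[27, 5, 12, 28, 26, 11, 19, 3, 20, 24, 6, 4, 18, 14, 16, 15, 8, 0, 10, 23, 17, 9, 21, 25, 2, 13, 7, 22, 1]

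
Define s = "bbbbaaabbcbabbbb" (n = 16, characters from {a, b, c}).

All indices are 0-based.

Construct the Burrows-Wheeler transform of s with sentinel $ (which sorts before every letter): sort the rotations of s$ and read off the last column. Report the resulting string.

rank  rotation           last
    0  $bbbbaaabbcbabbbb  b
    1  aaabbcbabbbb$bbbb  b
    2  aabbcbabbbb$bbbba  a
    3  abbbb$bbbbaaabbcb  b
    4  abbcbabbbb$bbbbaa  a
    5  b$bbbbaaabbcbabbb  b
    6  baaabbcbabbbb$bbb  b
    7  babbbb$bbbbaaabbc  c
    8  bb$bbbbaaabbcbabb  b
    9  bbaaabbcbabbbb$bb  b
   10  bbb$bbbbaaabbcbab  b
   11  bbbaaabbcbabbbb$b  b
   12  bbbb$bbbbaaabbcba  a
   13  bbbbaaabbcbabbbb$  $
   14  bbcbabbbb$bbbbaaa  a
   15  bcbabbbb$bbbbaaab  b
   16  cbabbbb$bbbbaaabb  b

bbababbcbbbba$abb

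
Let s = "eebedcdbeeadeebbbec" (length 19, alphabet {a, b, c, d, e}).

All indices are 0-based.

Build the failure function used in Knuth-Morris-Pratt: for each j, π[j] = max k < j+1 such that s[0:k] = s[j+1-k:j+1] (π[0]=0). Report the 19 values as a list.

[0, 1, 0, 1, 0, 0, 0, 0, 1, 2, 0, 0, 1, 2, 3, 0, 0, 1, 0]

π[0] = 0
j=1 s[j]='e': π[1]=1 (border 'e')
j=2 s[j]='b': k: 1→0; π[2]=0 (border '')
j=3 s[j]='e': π[3]=1 (border 'e')
j=4 s[j]='d': k: 1→0; π[4]=0 (border '')
j=5 s[j]='c': π[5]=0 (border '')
j=6 s[j]='d': π[6]=0 (border '')
j=7 s[j]='b': π[7]=0 (border '')
j=8 s[j]='e': π[8]=1 (border 'e')
j=9 s[j]='e': π[9]=2 (border 'ee')
j=10 s[j]='a': k: 2→1→0; π[10]=0 (border '')
j=11 s[j]='d': π[11]=0 (border '')
j=12 s[j]='e': π[12]=1 (border 'e')
j=13 s[j]='e': π[13]=2 (border 'ee')
j=14 s[j]='b': π[14]=3 (border 'eeb')
j=15 s[j]='b': k: 3→0; π[15]=0 (border '')
j=16 s[j]='b': π[16]=0 (border '')
j=17 s[j]='e': π[17]=1 (border 'e')
j=18 s[j]='c': k: 1→0; π[18]=0 (border '')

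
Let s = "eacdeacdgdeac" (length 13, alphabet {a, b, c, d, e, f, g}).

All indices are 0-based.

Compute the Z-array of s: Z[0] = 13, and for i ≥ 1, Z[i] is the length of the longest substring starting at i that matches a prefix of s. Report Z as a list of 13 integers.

[13, 0, 0, 0, 4, 0, 0, 0, 0, 0, 3, 0, 0]

Z[0]=13
i=1: outside box; Z[1]=0
i=2: outside box; Z[2]=0
i=3: outside box; Z[3]=0
i=4: outside box; Z[4]=4 grow→box=[4,8)
i=5: min(r-i=3, Z[1]=0)=0; Z[5]=0
i=6: min(r-i=2, Z[2]=0)=0; Z[6]=0
i=7: min(r-i=1, Z[3]=0)=0; Z[7]=0
i=8: outside box; Z[8]=0
i=9: outside box; Z[9]=0
i=10: outside box; Z[10]=3 grow→box=[10,13)
i=11: min(r-i=2, Z[1]=0)=0; Z[11]=0
i=12: min(r-i=1, Z[2]=0)=0; Z[12]=0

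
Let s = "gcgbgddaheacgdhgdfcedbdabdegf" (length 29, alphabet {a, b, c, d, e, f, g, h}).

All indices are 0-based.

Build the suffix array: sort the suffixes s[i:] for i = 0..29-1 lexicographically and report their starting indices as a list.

sorted suffixes:
  #0 SA[0]=23  'abdegf'
  #1 SA[1]=10  'acgdhgdfcedbdabdegf'
  #2 SA[2]=7  'aheacgdhgdfcedbdabdegf'
  #3 SA[3]=21  'bdabdegf'
  #4 SA[4]=24  'bdegf'
  #5 SA[5]=3  'bgddaheacgdhgdfcedbdabdegf'
  #6 SA[6]=18  'cedbdabdegf'
  #7 SA[7]=1  'cgbgddaheacgdhgdfcedbdabdegf'
  #8 SA[8]=11  'cgdhgdfcedbdabdegf'
  #9 SA[9]=22  'dabdegf'
  #10 SA[10]=6  'daheacgdhgdfcedbdabdegf'
  #11 SA[11]=20  'dbdabdegf'
  #12 SA[12]=5  'ddaheacgdhgdfcedbdabdegf'
  #13 SA[13]=25  'degf'
  #14 SA[14]=16  'dfcedbdabdegf'
  #15 SA[15]=13  'dhgdfcedbdabdegf'
  #16 SA[16]=9  'eacgdhgdfcedbdabdegf'
  #17 SA[17]=19  'edbdabdegf'
  #18 SA[18]=26  'egf'
  #19 SA[19]=28  'f'
  #20 SA[20]=17  'fcedbdabdegf'
  #21 SA[21]=2  'gbgddaheacgdhgdfcedbdabdegf'
  #22 SA[22]=0  'gcgbgddaheacgdhgdfcedbdabdegf'
  #23 SA[23]=4  'gddaheacgdhgdfcedbdabdegf'
  #24 SA[24]=15  'gdfcedbdabdegf'
  #25 SA[25]=12  'gdhgdfcedbdabdegf'
  #26 SA[26]=27  'gf'
  #27 SA[27]=8  'heacgdhgdfcedbdabdegf'
  #28 SA[28]=14  'hgdfcedbdabdegf'

[23, 10, 7, 21, 24, 3, 18, 1, 11, 22, 6, 20, 5, 25, 16, 13, 9, 19, 26, 28, 17, 2, 0, 4, 15, 12, 27, 8, 14]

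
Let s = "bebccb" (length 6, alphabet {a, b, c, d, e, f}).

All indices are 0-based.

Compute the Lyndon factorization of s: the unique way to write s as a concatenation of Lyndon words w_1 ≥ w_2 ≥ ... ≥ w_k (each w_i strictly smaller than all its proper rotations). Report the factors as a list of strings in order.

emit factor 1: 'be' (i=0, period=2)
emit factor 2: 'bcc' (i=2, period=3)
emit factor 3: 'b' (i=5, period=1)

["be", "bcc", "b"]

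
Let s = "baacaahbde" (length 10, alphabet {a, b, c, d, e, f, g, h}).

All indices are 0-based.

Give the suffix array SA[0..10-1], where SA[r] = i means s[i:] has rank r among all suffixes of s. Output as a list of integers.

[1, 4, 2, 5, 0, 7, 3, 8, 9, 6]

sorted suffixes:
  #0 SA[0]=1  'aacaahbde'
  #1 SA[1]=4  'aahbde'
  #2 SA[2]=2  'acaahbde'
  #3 SA[3]=5  'ahbde'
  #4 SA[4]=0  'baacaahbde'
  #5 SA[5]=7  'bde'
  #6 SA[6]=3  'caahbde'
  #7 SA[7]=8  'de'
  #8 SA[8]=9  'e'
  #9 SA[9]=6  'hbde'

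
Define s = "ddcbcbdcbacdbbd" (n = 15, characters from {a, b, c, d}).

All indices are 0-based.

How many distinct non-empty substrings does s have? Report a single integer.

sorted suffixes:
  #0 SA[0]=9  'acdbbd'
  #1 SA[1]=8  'bacdbbd'
  #2 SA[2]=12  'bbd'
  #3 SA[3]=3  'bcbdcbacdbbd'
  #4 SA[4]=13  'bd'
  #5 SA[5]=5  'bdcbacdbbd'
  #6 SA[6]=7  'cbacdbbd'
  #7 SA[7]=2  'cbcbdcbacdbbd'
  #8 SA[8]=4  'cbdcbacdbbd'
  #9 SA[9]=10  'cdbbd'
  #10 SA[10]=14  'd'
  #11 SA[11]=11  'dbbd'
  #12 SA[12]=6  'dcbacdbbd'
  #13 SA[13]=1  'dcbcbdcbacdbbd'
  #14 SA[14]=0  'ddcbcbdcbacdbbd'

SA = [9, 8, 12, 3, 13, 5, 7, 2, 4, 10, 14, 11, 6, 1, 0]
[i] adj suffixes → lcp
  [1] 9/8 → 0 ('')
  [2] 8/12 → 1 ('b')
  [3] 12/3 → 1 ('b')
  [4] 3/13 → 1 ('b')
  [5] 13/5 → 2 ('bd')
  [6] 5/7 → 0 ('')
  [7] 7/2 → 2 ('cb')
  [8] 2/4 → 2 ('cb')
  [9] 4/10 → 1 ('c')
  [10] 10/14 → 0 ('')
  [11] 14/11 → 1 ('d')
  [12] 11/6 → 1 ('d')
  [13] 6/1 → 3 ('dcb')
  [14] 1/0 → 1 ('d')

n(n+1)/2 = 15·16/2 = 120
Σ LCP = 0 + 0 + 1 + 1 + 1 + 2 + 0 + 2 + 2 + 1 + 0 + 1 + 1 + 3 + 1 = 16
distinct = 120 − 16 = 104

104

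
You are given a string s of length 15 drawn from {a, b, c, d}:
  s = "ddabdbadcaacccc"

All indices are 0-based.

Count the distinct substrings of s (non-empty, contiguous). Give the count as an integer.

106

rank | idx | suffix
   0 |   9 | aacccc
   1 |   2 | abdbadcaacccc
   2 |  10 | acccc
   3 |   6 | adcaacccc
   4 |   5 | badcaacccc
   5 |   3 | bdbadcaacccc
   6 |  14 | c
   7 |   8 | caacccc
   8 |  13 | cc
   9 |  12 | ccc
  10 |  11 | cccc
  11 |   1 | dabdbadcaacccc
  12 |   4 | dbadcaacccc
  13 |   7 | dcaacccc
  14 |   0 | ddabdbadcaacccc

SA = [9, 2, 10, 6, 5, 3, 14, 8, 13, 12, 11, 1, 4, 7, 0]
rank  pair      lcp
   1  s[9:],s[2:]  1  'a'
   2  s[2:],s[10:]  1  'a'
   3  s[10:],s[6:]  1  'a'
   4  s[6:],s[5:]  0  ''
   5  s[5:],s[3:]  1  'b'
   6  s[3:],s[14:]  0  ''
   7  s[14:],s[8:]  1  'c'
   8  s[8:],s[13:]  1  'c'
   9  s[13:],s[12:]  2  'cc'
  10  s[12:],s[11:]  3  'ccc'
  11  s[11:],s[1:]  0  ''
  12  s[1:],s[4:]  1  'd'
  13  s[4:],s[7:]  1  'd'
  14  s[7:],s[0:]  1  'd'

n(n+1)/2 = 15·16/2 = 120
Σ LCP = 0 + 1 + 1 + 1 + 0 + 1 + 0 + 1 + 1 + 2 + 3 + 0 + 1 + 1 + 1 = 14
distinct = 120 − 14 = 106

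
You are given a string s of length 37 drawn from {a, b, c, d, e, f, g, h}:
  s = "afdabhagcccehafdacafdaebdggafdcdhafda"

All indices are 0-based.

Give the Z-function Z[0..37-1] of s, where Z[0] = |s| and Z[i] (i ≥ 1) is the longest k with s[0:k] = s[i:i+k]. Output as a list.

Z[0]=37
i=1: fresh scan; Z[1]=0
i=2: fresh scan; Z[2]=0
i=3: fresh scan; Z[3]=1 scan→box=[3,4)
i=4: fresh scan; Z[4]=0
i=5: fresh scan; Z[5]=0
i=6: fresh scan; Z[6]=1 scan→box=[6,7)
i=7: fresh scan; Z[7]=0
i=8: fresh scan; Z[8]=0
i=9: fresh scan; Z[9]=0
i=10: fresh scan; Z[10]=0
i=11: fresh scan; Z[11]=0
i=12: fresh scan; Z[12]=0
i=13: fresh scan; Z[13]=4 scan→box=[13,17)
i=14: min(r-i=3, Z[1]=0)=0; Z[14]=0
i=15: min(r-i=2, Z[2]=0)=0; Z[15]=0
i=16: min(r-i=1, Z[3]=1)=1; Z[16]=1
i=17: fresh scan; Z[17]=0
i=18: fresh scan; Z[18]=4 scan→box=[18,22)
i=19: min(r-i=3, Z[1]=0)=0; Z[19]=0
i=20: min(r-i=2, Z[2]=0)=0; Z[20]=0
i=21: min(r-i=1, Z[3]=1)=1; Z[21]=1
i=22: fresh scan; Z[22]=0
i=23: fresh scan; Z[23]=0
i=24: fresh scan; Z[24]=0
i=25: fresh scan; Z[25]=0
i=26: fresh scan; Z[26]=0
i=27: fresh scan; Z[27]=3 scan→box=[27,30)
i=28: min(r-i=2, Z[1]=0)=0; Z[28]=0
i=29: min(r-i=1, Z[2]=0)=0; Z[29]=0
i=30: fresh scan; Z[30]=0
i=31: fresh scan; Z[31]=0
i=32: fresh scan; Z[32]=0
i=33: fresh scan; Z[33]=4 scan→box=[33,37)
i=34: min(r-i=3, Z[1]=0)=0; Z[34]=0
i=35: min(r-i=2, Z[2]=0)=0; Z[35]=0
i=36: min(r-i=1, Z[3]=1)=1; Z[36]=1

[37, 0, 0, 1, 0, 0, 1, 0, 0, 0, 0, 0, 0, 4, 0, 0, 1, 0, 4, 0, 0, 1, 0, 0, 0, 0, 0, 3, 0, 0, 0, 0, 0, 4, 0, 0, 1]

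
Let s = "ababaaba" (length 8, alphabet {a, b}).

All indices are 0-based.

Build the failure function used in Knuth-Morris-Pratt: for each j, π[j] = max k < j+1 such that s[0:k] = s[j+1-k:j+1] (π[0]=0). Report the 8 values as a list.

π[0] = 0
j=1 s[j]='b': π[1]=0 (border '')
j=2 s[j]='a': π[2]=1 (border 'a')
j=3 s[j]='b': π[3]=2 (border 'ab')
j=4 s[j]='a': π[4]=3 (border 'aba')
j=5 s[j]='a': k: 3→1→0; π[5]=1 (border 'a')
j=6 s[j]='b': π[6]=2 (border 'ab')
j=7 s[j]='a': π[7]=3 (border 'aba')

[0, 0, 1, 2, 3, 1, 2, 3]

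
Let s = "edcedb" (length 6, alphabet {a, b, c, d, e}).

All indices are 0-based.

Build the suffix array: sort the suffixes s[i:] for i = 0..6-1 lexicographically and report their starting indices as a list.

[5, 2, 4, 1, 3, 0]

rank→(start, suffix):
  0 → (5, 'b')
  1 → (2, 'cedb')
  2 → (4, 'db')
  3 → (1, 'dcedb')
  4 → (3, 'edb')
  5 → (0, 'edcedb')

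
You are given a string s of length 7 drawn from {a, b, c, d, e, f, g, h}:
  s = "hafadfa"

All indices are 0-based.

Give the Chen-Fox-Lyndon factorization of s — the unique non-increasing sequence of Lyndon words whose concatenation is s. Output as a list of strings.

emit factor 1: 'h' (i=0, period=1)
emit factor 2: 'af' (i=1, period=2)
emit factor 3: 'adf' (i=3, period=3)
emit factor 4: 'a' (i=6, period=1)

["h", "af", "adf", "a"]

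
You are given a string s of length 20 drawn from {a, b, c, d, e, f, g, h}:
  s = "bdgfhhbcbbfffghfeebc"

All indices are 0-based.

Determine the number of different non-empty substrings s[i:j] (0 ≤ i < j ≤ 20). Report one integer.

sorted suffixes:
  #0 SA[0]=8  'bbfffghfeebc'
  #1 SA[1]=18  'bc'
  #2 SA[2]=6  'bcbbfffghfeebc'
  #3 SA[3]=0  'bdgfhhbcbbfffghfeebc'
  #4 SA[4]=9  'bfffghfeebc'
  #5 SA[5]=19  'c'
  #6 SA[6]=7  'cbbfffghfeebc'
  #7 SA[7]=1  'dgfhhbcbbfffghfeebc'
  #8 SA[8]=17  'ebc'
  #9 SA[9]=16  'eebc'
  #10 SA[10]=15  'feebc'
  #11 SA[11]=10  'fffghfeebc'
  #12 SA[12]=11  'ffghfeebc'
  #13 SA[13]=12  'fghfeebc'
  #14 SA[14]=3  'fhhbcbbfffghfeebc'
  #15 SA[15]=2  'gfhhbcbbfffghfeebc'
  #16 SA[16]=13  'ghfeebc'
  #17 SA[17]=5  'hbcbbfffghfeebc'
  #18 SA[18]=14  'hfeebc'
  #19 SA[19]=4  'hhbcbbfffghfeebc'

SA = [8, 18, 6, 0, 9, 19, 7, 1, 17, 16, 15, 10, 11, 12, 3, 2, 13, 5, 14, 4]
rank  pair      lcp
   1  s[8:],s[18:]  1  'b'
   2  s[18:],s[6:]  2  'bc'
   3  s[6:],s[0:]  1  'b'
   4  s[0:],s[9:]  1  'b'
   5  s[9:],s[19:]  0  ''
   6  s[19:],s[7:]  1  'c'
   7  s[7:],s[1:]  0  ''
   8  s[1:],s[17:]  0  ''
   9  s[17:],s[16:]  1  'e'
  10  s[16:],s[15:]  0  ''
  11  s[15:],s[10:]  1  'f'
  12  s[10:],s[11:]  2  'ff'
  13  s[11:],s[12:]  1  'f'
  14  s[12:],s[3:]  1  'f'
  15  s[3:],s[2:]  0  ''
  16  s[2:],s[13:]  1  'g'
  17  s[13:],s[5:]  0  ''
  18  s[5:],s[14:]  1  'h'
  19  s[14:],s[4:]  1  'h'

n(n+1)/2 = 20·21/2 = 210
Σ LCP = 0 + 1 + 2 + 1 + 1 + 0 + 1 + 0 + 0 + 1 + 0 + 1 + 2 + 1 + 1 + 0 + 1 + 0 + 1 + 1 = 15
distinct = 210 − 15 = 195

195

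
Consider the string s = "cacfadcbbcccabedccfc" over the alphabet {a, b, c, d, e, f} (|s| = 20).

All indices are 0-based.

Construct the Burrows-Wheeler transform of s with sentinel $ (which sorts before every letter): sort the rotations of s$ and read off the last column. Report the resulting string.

rank  rotation               last
    0  $cacfadcbbcccabedccfc  c
    1  abedccfc$cacfadcbbccc  c
    2  acfadcbbcccabedccfc$c  c
    3  adcbbcccabedccfc$cacf  f
    4  bbcccabedccfc$cacfadc  c
    5  bcccabedccfc$cacfadcb  b
    6  bedccfc$cacfadcbbccca  a
    7  c$cacfadcbbcccabedccf  f
    8  cabedccfc$cacfadcbbcc  c
    9  cacfadcbbcccabedccfc$  $
   10  cbbcccabedccfc$cacfad  d
   11  ccabedccfc$cacfadcbbc  c
   12  cccabedccfc$cacfadcbb  b
   13  ccfc$cacfadcbbcccabed  d
   14  cfadcbbcccabedccfc$ca  a
   15  cfc$cacfadcbbcccabedc  c
   16  dcbbcccabedccfc$cacfa  a
   17  dccfc$cacfadcbbcccabe  e
   18  edccfc$cacfadcbbcccab  b
   19  fadcbbcccabedccfc$cac  c
   20  fc$cacfadcbbcccabedcc  c

cccfcbafc$dcbdacaebcc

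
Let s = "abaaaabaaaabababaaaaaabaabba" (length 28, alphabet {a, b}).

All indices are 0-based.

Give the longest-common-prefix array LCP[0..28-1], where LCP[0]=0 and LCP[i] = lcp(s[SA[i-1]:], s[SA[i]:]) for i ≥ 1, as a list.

[0, 1, 5, 4, 7, 6, 3, 6, 5, 2, 5, 4, 3, 1, 6, 8, 4, 3, 5, 2, 0, 2, 5, 7, 3, 2, 4, 1]

sorted suffixes:
  #0 SA[0]=27  'a'
  #1 SA[1]=16  'aaaaaabaabba'
  #2 SA[2]=17  'aaaaabaabba'
  #3 SA[3]=2  'aaaabaaaabababaaaaaabaabba'
  #4 SA[4]=18  'aaaabaabba'
  #5 SA[5]=7  'aaaabababaaaaaabaabba'
  #6 SA[6]=3  'aaabaaaabababaaaaaabaabba'
  #7 SA[7]=19  'aaabaabba'
  #8 SA[8]=8  'aaabababaaaaaabaabba'
  #9 SA[9]=4  'aabaaaabababaaaaaabaabba'
  #10 SA[10]=20  'aabaabba'
  #11 SA[11]=9  'aabababaaaaaabaabba'
  #12 SA[12]=23  'aabba'
  #13 SA[13]=14  'abaaaaaabaabba'
  #14 SA[14]=0  'abaaaabaaaabababaaaaaabaabba'
  #15 SA[15]=5  'abaaaabababaaaaaabaabba'
  #16 SA[16]=21  'abaabba'
  #17 SA[17]=12  'ababaaaaaabaabba'
  #18 SA[18]=10  'abababaaaaaabaabba'
  #19 SA[19]=24  'abba'
  #20 SA[20]=26  'ba'
  #21 SA[21]=15  'baaaaaabaabba'
  #22 SA[22]=1  'baaaabaaaabababaaaaaabaabba'
  #23 SA[23]=6  'baaaabababaaaaaabaabba'
  #24 SA[24]=22  'baabba'
  #25 SA[25]=13  'babaaaaaabaabba'
  #26 SA[26]=11  'bababaaaaaabaabba'
  #27 SA[27]=25  'bba'

SA = [27, 16, 17, 2, 18, 7, 3, 19, 8, 4, 20, 9, 23, 14, 0, 5, 21, 12, 10, 24, 26, 15, 1, 6, 22, 13, 11, 25]
[i] adj suffixes → lcp
  [1] 27/16 → 1 ('a')
  [2] 16/17 → 5 ('aaaaa')
  [3] 17/2 → 4 ('aaaa')
  [4] 2/18 → 7 ('aaaabaa')
  [5] 18/7 → 6 ('aaaaba')
  [6] 7/3 → 3 ('aaa')
  [7] 3/19 → 6 ('aaabaa')
  [8] 19/8 → 5 ('aaaba')
  [9] 8/4 → 2 ('aa')
  [10] 4/20 → 5 ('aabaa')
  [11] 20/9 → 4 ('aaba')
  [12] 9/23 → 3 ('aab')
  [13] 23/14 → 1 ('a')
  [14] 14/0 → 6 ('abaaaa')
  [15] 0/5 → 8 ('abaaaaba')
  [16] 5/21 → 4 ('abaa')
  [17] 21/12 → 3 ('aba')
  [18] 12/10 → 5 ('ababa')
  [19] 10/24 → 2 ('ab')
  [20] 24/26 → 0 ('')
  [21] 26/15 → 2 ('ba')
  [22] 15/1 → 5 ('baaaa')
  [23] 1/6 → 7 ('baaaaba')
  [24] 6/22 → 3 ('baa')
  [25] 22/13 → 2 ('ba')
  [26] 13/11 → 4 ('baba')
  [27] 11/25 → 1 ('b')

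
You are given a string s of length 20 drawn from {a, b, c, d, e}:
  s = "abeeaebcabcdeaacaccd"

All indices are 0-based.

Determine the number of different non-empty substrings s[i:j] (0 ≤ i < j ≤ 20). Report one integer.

rank→(start, suffix):
  0 → (13, 'aacaccd')
  1 → (8, 'abcdeaacaccd')
  2 → (0, 'abeeaebcabcdeaacaccd')
  3 → (14, 'acaccd')
  4 → (16, 'accd')
  5 → (4, 'aebcabcdeaacaccd')
  6 → (6, 'bcabcdeaacaccd')
  7 → (9, 'bcdeaacaccd')
  8 → (1, 'beeaebcabcdeaacaccd')
  9 → (7, 'cabcdeaacaccd')
  10 → (15, 'caccd')
  11 → (17, 'ccd')
  12 → (18, 'cd')
  13 → (10, 'cdeaacaccd')
  14 → (19, 'd')
  15 → (11, 'deaacaccd')
  16 → (12, 'eaacaccd')
  17 → (3, 'eaebcabcdeaacaccd')
  18 → (5, 'ebcabcdeaacaccd')
  19 → (2, 'eeaebcabcdeaacaccd')

SA = [13, 8, 0, 14, 16, 4, 6, 9, 1, 7, 15, 17, 18, 10, 19, 11, 12, 3, 5, 2]
i: (SA[i-1],SA[i]) lcp shared
  1: (13,8) 1 'a'
  2: (8,0) 2 'ab'
  3: (0,14) 1 'a'
  4: (14,16) 2 'ac'
  5: (16,4) 1 'a'
  6: (4,6) 0 ''
  7: (6,9) 2 'bc'
  8: (9,1) 1 'b'
  9: (1,7) 0 ''
  10: (7,15) 2 'ca'
  11: (15,17) 1 'c'
  12: (17,18) 1 'c'
  13: (18,10) 2 'cd'
  14: (10,19) 0 ''
  15: (19,11) 1 'd'
  16: (11,12) 0 ''
  17: (12,3) 2 'ea'
  18: (3,5) 1 'e'
  19: (5,2) 1 'e'

n(n+1)/2 = 20·21/2 = 210
Σ LCP = 0 + 1 + 2 + 1 + 2 + 1 + 0 + 2 + 1 + 0 + 2 + 1 + 1 + 2 + 0 + 1 + 0 + 2 + 1 + 1 = 21
distinct = 210 − 21 = 189

189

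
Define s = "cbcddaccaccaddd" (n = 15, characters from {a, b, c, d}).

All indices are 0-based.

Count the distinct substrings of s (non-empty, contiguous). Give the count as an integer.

rank→(start, suffix):
  0 → (5, 'accaccaddd')
  1 → (8, 'accaddd')
  2 → (11, 'addd')
  3 → (1, 'bcddaccaccaddd')
  4 → (7, 'caccaddd')
  5 → (10, 'caddd')
  6 → (0, 'cbcddaccaccaddd')
  7 → (6, 'ccaccaddd')
  8 → (9, 'ccaddd')
  9 → (2, 'cddaccaccaddd')
  10 → (14, 'd')
  11 → (4, 'daccaccaddd')
  12 → (13, 'dd')
  13 → (3, 'ddaccaccaddd')
  14 → (12, 'ddd')

SA = [5, 8, 11, 1, 7, 10, 0, 6, 9, 2, 14, 4, 13, 3, 12]
i: (SA[i-1],SA[i]) lcp shared
  1: (5,8) 4 'acca'
  2: (8,11) 1 'a'
  3: (11,1) 0 ''
  4: (1,7) 0 ''
  5: (7,10) 2 'ca'
  6: (10,0) 1 'c'
  7: (0,6) 1 'c'
  8: (6,9) 3 'cca'
  9: (9,2) 1 'c'
  10: (2,14) 0 ''
  11: (14,4) 1 'd'
  12: (4,13) 1 'd'
  13: (13,3) 2 'dd'
  14: (3,12) 2 'dd'

n(n+1)/2 = 15·16/2 = 120
Σ LCP = 0 + 4 + 1 + 0 + 0 + 2 + 1 + 1 + 3 + 1 + 0 + 1 + 1 + 2 + 2 = 19
distinct = 120 − 19 = 101

101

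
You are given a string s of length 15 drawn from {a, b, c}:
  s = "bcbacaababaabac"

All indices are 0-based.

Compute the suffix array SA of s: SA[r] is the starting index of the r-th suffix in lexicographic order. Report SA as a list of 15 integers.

[5, 10, 8, 6, 11, 13, 3, 9, 7, 12, 2, 0, 14, 4, 1]

sorted suffixes:
  #0 SA[0]=5  'aababaabac'
  #1 SA[1]=10  'aabac'
  #2 SA[2]=8  'abaabac'
  #3 SA[3]=6  'ababaabac'
  #4 SA[4]=11  'abac'
  #5 SA[5]=13  'ac'
  #6 SA[6]=3  'acaababaabac'
  #7 SA[7]=9  'baabac'
  #8 SA[8]=7  'babaabac'
  #9 SA[9]=12  'bac'
  #10 SA[10]=2  'bacaababaabac'
  #11 SA[11]=0  'bcbacaababaabac'
  #12 SA[12]=14  'c'
  #13 SA[13]=4  'caababaabac'
  #14 SA[14]=1  'cbacaababaabac'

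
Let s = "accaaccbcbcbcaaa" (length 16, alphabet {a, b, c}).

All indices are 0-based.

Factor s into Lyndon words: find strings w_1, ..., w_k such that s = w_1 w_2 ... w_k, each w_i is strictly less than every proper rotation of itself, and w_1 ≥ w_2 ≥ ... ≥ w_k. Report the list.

["acc", "aaccbcbcbc", "a", "a", "a"]

emit factor 1: 'acc' (i=0, period=3)
emit factor 2: 'aaccbcbcbc' (i=3, period=10)
emit factor 3: 'a' (i=13, period=1)
emit factor 4: 'a' (i=14, period=1)
emit factor 5: 'a' (i=15, period=1)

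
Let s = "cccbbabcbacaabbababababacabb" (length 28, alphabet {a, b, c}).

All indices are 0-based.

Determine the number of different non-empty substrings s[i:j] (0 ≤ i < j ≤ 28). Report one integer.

rank | idx | suffix
   0 |  11 | aabbababababacabb
   1 |  15 | ababababacabb
   2 |  17 | abababacabb
   3 |  19 | ababacabb
   4 |  21 | abacabb
   5 |  25 | abb
   6 |  12 | abbababababacabb
   7 |   5 | abcbacaabbababababacabb
   8 |   9 | acaabbababababacabb
   9 |  23 | acabb
  10 |  27 | b
  11 |  14 | bababababacabb
  12 |  16 | babababacabb
  13 |  18 | bababacabb
  14 |  20 | babacabb
  15 |   4 | babcbacaabbababababacabb
  16 |   8 | bacaabbababababacabb
  17 |  22 | bacabb
  18 |  26 | bb
  19 |  13 | bbababababacabb
  20 |   3 | bbabcbacaabbababababacabb
  21 |   6 | bcbacaabbababababacabb
  22 |  10 | caabbababababacabb
  23 |  24 | cabb
  24 |   7 | cbacaabbababababacabb
  25 |   2 | cbbabcbacaabbababababacabb
  26 |   1 | ccbbabcbacaabbababababacabb
  27 |   0 | cccbbabcbacaabbababababacabb

SA = [11, 15, 17, 19, 21, 25, 12, 5, 9, 23, 27, 14, 16, 18, 20, 4, 8, 22, 26, 13, 3, 6, 10, 24, 7, 2, 1, 0]
i: (SA[i-1],SA[i]) lcp shared
  1: (11,15) 1 'a'
  2: (15,17) 7 'abababa'
  3: (17,19) 5 'ababa'
  4: (19,21) 3 'aba'
  5: (21,25) 2 'ab'
  6: (25,12) 3 'abb'
  7: (12,5) 2 'ab'
  8: (5,9) 1 'a'
  9: (9,23) 3 'aca'
  10: (23,27) 0 ''
  11: (27,14) 1 'b'
  12: (14,16) 8 'babababa'
  13: (16,18) 6 'bababa'
  14: (18,20) 4 'baba'
  15: (20,4) 3 'bab'
  16: (4,8) 2 'ba'
  17: (8,22) 4 'baca'
  18: (22,26) 1 'b'
  19: (26,13) 2 'bb'
  20: (13,3) 4 'bbab'
  21: (3,6) 1 'b'
  22: (6,10) 0 ''
  23: (10,24) 2 'ca'
  24: (24,7) 1 'c'
  25: (7,2) 2 'cb'
  26: (2,1) 1 'c'
  27: (1,0) 2 'cc'

n(n+1)/2 = 28·29/2 = 406
Σ LCP = 0 + 1 + 7 + 5 + 3 + 2 + 3 + 2 + 1 + 3 + 0 + 1 + 8 + 6 + 4 + 3 + 2 + 4 + 1 + 2 + 4 + 1 + 0 + 2 + 1 + 2 + 1 + 2 = 71
distinct = 406 − 71 = 335

335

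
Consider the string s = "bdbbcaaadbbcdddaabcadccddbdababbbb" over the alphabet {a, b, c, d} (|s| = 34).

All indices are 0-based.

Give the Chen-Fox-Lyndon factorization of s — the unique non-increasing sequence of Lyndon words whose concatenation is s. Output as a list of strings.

emit factor 1: 'bd' (i=0, period=2)
emit factor 2: 'bbc' (i=2, period=3)
emit factor 3: 'aaadbbcdddaabcadccddbdababbbb' (i=5, period=29)

["bd", "bbc", "aaadbbcdddaabcadccddbdababbbb"]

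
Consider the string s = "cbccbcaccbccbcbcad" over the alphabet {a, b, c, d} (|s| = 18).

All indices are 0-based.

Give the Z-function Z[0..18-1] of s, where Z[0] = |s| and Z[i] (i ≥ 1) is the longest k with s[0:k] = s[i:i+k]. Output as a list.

Z[0]=18
i=1: fresh scan; Z[1]=0
i=2: fresh scan; Z[2]=1 grow→box=[2,3)
i=3: fresh scan; Z[3]=3 grow→box=[3,6)
i=4: min(r-i=2, Z[1]=0)=0; Z[4]=0
i=5: min(r-i=1, Z[2]=1)=1; Z[5]=1
i=6: fresh scan; Z[6]=0
i=7: fresh scan; Z[7]=1 grow→box=[7,8)
i=8: fresh scan; Z[8]=6 grow→box=[8,14)
i=9: min(r-i=5, Z[1]=0)=0; Z[9]=0
i=10: min(r-i=4, Z[2]=1)=1; Z[10]=1
i=11: min(r-i=3, Z[3]=3)=3; Z[11]=3
i=12: min(r-i=2, Z[4]=0)=0; Z[12]=0
i=13: min(r-i=1, Z[5]=1)=1; Z[13]=3 grow→box=[13,16)
i=14: min(r-i=2, Z[1]=0)=0; Z[14]=0
i=15: min(r-i=1, Z[2]=1)=1; Z[15]=1
i=16: fresh scan; Z[16]=0
i=17: fresh scan; Z[17]=0

[18, 0, 1, 3, 0, 1, 0, 1, 6, 0, 1, 3, 0, 3, 0, 1, 0, 0]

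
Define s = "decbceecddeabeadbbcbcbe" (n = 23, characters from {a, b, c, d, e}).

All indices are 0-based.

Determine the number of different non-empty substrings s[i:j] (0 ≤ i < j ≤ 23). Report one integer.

248

rank | idx | suffix
   0 |  11 | abeadbbcbcbe
   1 |  14 | adbbcbcbe
   2 |  16 | bbcbcbe
   3 |  17 | bcbcbe
   4 |  19 | bcbe
   5 |   3 | bceecddeabeadbbcbcbe
   6 |  21 | be
   7 |  12 | beadbbcbcbe
   8 |  18 | cbcbe
   9 |   2 | cbceecddeabeadbbcbcbe
  10 |  20 | cbe
  11 |   7 | cddeabeadbbcbcbe
  12 |   4 | ceecddeabeadbbcbcbe
  13 |  15 | dbbcbcbe
  14 |   8 | ddeabeadbbcbcbe
  15 |   9 | deabeadbbcbcbe
  16 |   0 | decbceecddeabeadbbcbcbe
  17 |  22 | e
  18 |  10 | eabeadbbcbcbe
  19 |  13 | eadbbcbcbe
  20 |   1 | ecbceecddeabeadbbcbcbe
  21 |   6 | ecddeabeadbbcbcbe
  22 |   5 | eecddeabeadbbcbcbe

SA = [11, 14, 16, 17, 19, 3, 21, 12, 18, 2, 20, 7, 4, 15, 8, 9, 0, 22, 10, 13, 1, 6, 5]
[i] adj suffixes → lcp
  [1] 11/14 → 1 ('a')
  [2] 14/16 → 0 ('')
  [3] 16/17 → 1 ('b')
  [4] 17/19 → 3 ('bcb')
  [5] 19/3 → 2 ('bc')
  [6] 3/21 → 1 ('b')
  [7] 21/12 → 2 ('be')
  [8] 12/18 → 0 ('')
  [9] 18/2 → 3 ('cbc')
  [10] 2/20 → 2 ('cb')
  [11] 20/7 → 1 ('c')
  [12] 7/4 → 1 ('c')
  [13] 4/15 → 0 ('')
  [14] 15/8 → 1 ('d')
  [15] 8/9 → 1 ('d')
  [16] 9/0 → 2 ('de')
  [17] 0/22 → 0 ('')
  [18] 22/10 → 1 ('e')
  [19] 10/13 → 2 ('ea')
  [20] 13/1 → 1 ('e')
  [21] 1/6 → 2 ('ec')
  [22] 6/5 → 1 ('e')

n(n+1)/2 = 23·24/2 = 276
Σ LCP = 0 + 1 + 0 + 1 + 3 + 2 + 1 + 2 + 0 + 3 + 2 + 1 + 1 + 0 + 1 + 1 + 2 + 0 + 1 + 2 + 1 + 2 + 1 = 28
distinct = 276 − 28 = 248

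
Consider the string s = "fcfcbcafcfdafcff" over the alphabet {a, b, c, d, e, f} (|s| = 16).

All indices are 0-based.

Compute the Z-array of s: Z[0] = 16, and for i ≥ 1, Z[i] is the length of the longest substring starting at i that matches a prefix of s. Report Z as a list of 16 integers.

[16, 0, 2, 0, 0, 0, 0, 3, 0, 1, 0, 0, 3, 0, 1, 1]

Z[0]=16
i=1: outside box; Z[1]=0
i=2: outside box; Z[2]=2 extend→box=[2,4)
i=3: min(r-i=1, Z[1]=0)=0; Z[3]=0
i=4: outside box; Z[4]=0
i=5: outside box; Z[5]=0
i=6: outside box; Z[6]=0
i=7: outside box; Z[7]=3 extend→box=[7,10)
i=8: min(r-i=2, Z[1]=0)=0; Z[8]=0
i=9: min(r-i=1, Z[2]=2)=1; Z[9]=1
i=10: outside box; Z[10]=0
i=11: outside box; Z[11]=0
i=12: outside box; Z[12]=3 extend→box=[12,15)
i=13: min(r-i=2, Z[1]=0)=0; Z[13]=0
i=14: min(r-i=1, Z[2]=2)=1; Z[14]=1
i=15: outside box; Z[15]=1 extend→box=[15,16)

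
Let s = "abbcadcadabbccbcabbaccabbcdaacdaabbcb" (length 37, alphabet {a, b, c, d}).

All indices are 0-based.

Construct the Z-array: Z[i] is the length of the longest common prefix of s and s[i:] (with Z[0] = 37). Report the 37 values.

Z[0]=37
i=1: outside box; Z[1]=0
i=2: outside box; Z[2]=0
i=3: outside box; Z[3]=0
i=4: outside box; Z[4]=1 extend→box=[4,5)
i=5: outside box; Z[5]=0
i=6: outside box; Z[6]=0
i=7: outside box; Z[7]=1 extend→box=[7,8)
i=8: outside box; Z[8]=0
i=9: outside box; Z[9]=4 extend→box=[9,13)
i=10: min(r-i=3, Z[1]=0)=0; Z[10]=0
i=11: min(r-i=2, Z[2]=0)=0; Z[11]=0
i=12: min(r-i=1, Z[3]=0)=0; Z[12]=0
i=13: outside box; Z[13]=0
i=14: outside box; Z[14]=0
i=15: outside box; Z[15]=0
i=16: outside box; Z[16]=3 extend→box=[16,19)
i=17: min(r-i=2, Z[1]=0)=0; Z[17]=0
i=18: min(r-i=1, Z[2]=0)=0; Z[18]=0
i=19: outside box; Z[19]=1 extend→box=[19,20)
i=20: outside box; Z[20]=0
i=21: outside box; Z[21]=0
i=22: outside box; Z[22]=4 extend→box=[22,26)
i=23: min(r-i=3, Z[1]=0)=0; Z[23]=0
i=24: min(r-i=2, Z[2]=0)=0; Z[24]=0
i=25: min(r-i=1, Z[3]=0)=0; Z[25]=0
i=26: outside box; Z[26]=0
i=27: outside box; Z[27]=1 extend→box=[27,28)
i=28: outside box; Z[28]=1 extend→box=[28,29)
i=29: outside box; Z[29]=0
i=30: outside box; Z[30]=0
i=31: outside box; Z[31]=1 extend→box=[31,32)
i=32: outside box; Z[32]=4 extend→box=[32,36)
i=33: min(r-i=3, Z[1]=0)=0; Z[33]=0
i=34: min(r-i=2, Z[2]=0)=0; Z[34]=0
i=35: min(r-i=1, Z[3]=0)=0; Z[35]=0
i=36: outside box; Z[36]=0

[37, 0, 0, 0, 1, 0, 0, 1, 0, 4, 0, 0, 0, 0, 0, 0, 3, 0, 0, 1, 0, 0, 4, 0, 0, 0, 0, 1, 1, 0, 0, 1, 4, 0, 0, 0, 0]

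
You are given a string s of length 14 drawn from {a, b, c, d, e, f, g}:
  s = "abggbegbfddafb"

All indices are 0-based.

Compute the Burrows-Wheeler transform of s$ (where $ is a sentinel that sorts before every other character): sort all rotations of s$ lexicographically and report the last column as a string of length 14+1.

rank  rotation         last
    0  $abggbegbfddafb  b
    1  abggbegbfddafb$  $
    2  afb$abggbegbfdd  d
    3  b$abggbegbfddaf  f
    4  begbfddafb$abgg  g
    5  bfddafb$abggbeg  g
    6  bggbegbfddafb$a  a
    7  dafb$abggbegbfd  d
    8  ddafb$abggbegbf  f
    9  egbfddafb$abggb  b
   10  fb$abggbegbfdda  a
   11  fddafb$abggbegb  b
   12  gbegbfddafb$abg  g
   13  gbfddafb$abggbe  e
   14  ggbegbfddafb$ab  b

b$dfggadfbabgeb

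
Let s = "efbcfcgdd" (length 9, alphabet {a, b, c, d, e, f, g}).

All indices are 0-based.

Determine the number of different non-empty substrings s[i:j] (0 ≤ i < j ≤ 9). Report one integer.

42

rank | idx | suffix
   0 |   2 | bcfcgdd
   1 |   3 | cfcgdd
   2 |   5 | cgdd
   3 |   8 | d
   4 |   7 | dd
   5 |   0 | efbcfcgdd
   6 |   1 | fbcfcgdd
   7 |   4 | fcgdd
   8 |   6 | gdd

SA = [2, 3, 5, 8, 7, 0, 1, 4, 6]
rank  pair      lcp
   1  s[2:],s[3:]  0  ''
   2  s[3:],s[5:]  1  'c'
   3  s[5:],s[8:]  0  ''
   4  s[8:],s[7:]  1  'd'
   5  s[7:],s[0:]  0  ''
   6  s[0:],s[1:]  0  ''
   7  s[1:],s[4:]  1  'f'
   8  s[4:],s[6:]  0  ''

n(n+1)/2 = 9·10/2 = 45
Σ LCP = 0 + 0 + 1 + 0 + 1 + 0 + 0 + 1 + 0 = 3
distinct = 45 − 3 = 42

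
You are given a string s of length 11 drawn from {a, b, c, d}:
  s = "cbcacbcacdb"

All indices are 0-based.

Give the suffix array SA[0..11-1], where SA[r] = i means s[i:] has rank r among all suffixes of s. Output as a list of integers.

rank | idx | suffix
   0 |   3 | acbcacdb
   1 |   7 | acdb
   2 |  10 | b
   3 |   1 | bcacbcacdb
   4 |   5 | bcacdb
   5 |   2 | cacbcacdb
   6 |   6 | cacdb
   7 |   0 | cbcacbcacdb
   8 |   4 | cbcacdb
   9 |   8 | cdb
  10 |   9 | db

[3, 7, 10, 1, 5, 2, 6, 0, 4, 8, 9]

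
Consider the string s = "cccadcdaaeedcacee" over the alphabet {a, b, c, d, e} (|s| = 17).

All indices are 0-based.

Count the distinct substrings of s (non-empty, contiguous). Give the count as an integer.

rank→(start, suffix):
  0 → (7, 'aaeedcacee')
  1 → (13, 'acee')
  2 → (3, 'adcdaaeedcacee')
  3 → (8, 'aeedcacee')
  4 → (12, 'cacee')
  5 → (2, 'cadcdaaeedcacee')
  6 → (1, 'ccadcdaaeedcacee')
  7 → (0, 'cccadcdaaeedcacee')
  8 → (5, 'cdaaeedcacee')
  9 → (14, 'cee')
  10 → (6, 'daaeedcacee')
  11 → (11, 'dcacee')
  12 → (4, 'dcdaaeedcacee')
  13 → (16, 'e')
  14 → (10, 'edcacee')
  15 → (15, 'ee')
  16 → (9, 'eedcacee')

SA = [7, 13, 3, 8, 12, 2, 1, 0, 5, 14, 6, 11, 4, 16, 10, 15, 9]
i: (SA[i-1],SA[i]) lcp shared
  1: (7,13) 1 'a'
  2: (13,3) 1 'a'
  3: (3,8) 1 'a'
  4: (8,12) 0 ''
  5: (12,2) 2 'ca'
  6: (2,1) 1 'c'
  7: (1,0) 2 'cc'
  8: (0,5) 1 'c'
  9: (5,14) 1 'c'
  10: (14,6) 0 ''
  11: (6,11) 1 'd'
  12: (11,4) 2 'dc'
  13: (4,16) 0 ''
  14: (16,10) 1 'e'
  15: (10,15) 1 'e'
  16: (15,9) 2 'ee'

n(n+1)/2 = 17·18/2 = 153
Σ LCP = 0 + 1 + 1 + 1 + 0 + 2 + 1 + 2 + 1 + 1 + 0 + 1 + 2 + 0 + 1 + 1 + 2 = 17
distinct = 153 − 17 = 136

136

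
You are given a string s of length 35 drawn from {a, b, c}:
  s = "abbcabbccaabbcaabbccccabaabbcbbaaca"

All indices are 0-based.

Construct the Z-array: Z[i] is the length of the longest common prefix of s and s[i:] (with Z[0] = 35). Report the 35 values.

Z[0]=35
i=1: outside box; Z[1]=0
i=2: outside box; Z[2]=0
i=3: outside box; Z[3]=0
i=4: outside box; Z[4]=4 extend→box=[4,8)
i=5: min(r-i=3, Z[1]=0)=0; Z[5]=0
i=6: min(r-i=2, Z[2]=0)=0; Z[6]=0
i=7: min(r-i=1, Z[3]=0)=0; Z[7]=0
i=8: outside box; Z[8]=0
i=9: outside box; Z[9]=1 extend→box=[9,10)
i=10: outside box; Z[10]=5 extend→box=[10,15)
i=11: min(r-i=4, Z[1]=0)=0; Z[11]=0
i=12: min(r-i=3, Z[2]=0)=0; Z[12]=0
i=13: min(r-i=2, Z[3]=0)=0; Z[13]=0
i=14: min(r-i=1, Z[4]=4)=1; Z[14]=1
i=15: outside box; Z[15]=4 extend→box=[15,19)
i=16: min(r-i=3, Z[1]=0)=0; Z[16]=0
i=17: min(r-i=2, Z[2]=0)=0; Z[17]=0
i=18: min(r-i=1, Z[3]=0)=0; Z[18]=0
i=19: outside box; Z[19]=0
i=20: outside box; Z[20]=0
i=21: outside box; Z[21]=0
i=22: outside box; Z[22]=2 extend→box=[22,24)
i=23: min(r-i=1, Z[1]=0)=0; Z[23]=0
i=24: outside box; Z[24]=1 extend→box=[24,25)
i=25: outside box; Z[25]=4 extend→box=[25,29)
i=26: min(r-i=3, Z[1]=0)=0; Z[26]=0
i=27: min(r-i=2, Z[2]=0)=0; Z[27]=0
i=28: min(r-i=1, Z[3]=0)=0; Z[28]=0
i=29: outside box; Z[29]=0
i=30: outside box; Z[30]=0
i=31: outside box; Z[31]=1 extend→box=[31,32)
i=32: outside box; Z[32]=1 extend→box=[32,33)
i=33: outside box; Z[33]=0
i=34: outside box; Z[34]=1 extend→box=[34,35)

[35, 0, 0, 0, 4, 0, 0, 0, 0, 1, 5, 0, 0, 0, 1, 4, 0, 0, 0, 0, 0, 0, 2, 0, 1, 4, 0, 0, 0, 0, 0, 1, 1, 0, 1]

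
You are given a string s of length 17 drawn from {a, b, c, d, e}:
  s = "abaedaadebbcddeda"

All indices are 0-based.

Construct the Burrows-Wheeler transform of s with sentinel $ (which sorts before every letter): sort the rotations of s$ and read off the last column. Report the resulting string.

add$abaebbeecaddda

rank  rotation            last
    0  $abaedaadebbcddeda  a
    1  a$abaedaadebbcdded  d
    2  aadebbcddeda$abaed  d
    3  abaedaadebbcddeda$  $
    4  adebbcddeda$abaeda  a
    5  aedaadebbcddeda$ab  b
    6  baedaadebbcddeda$a  a
    7  bbcddeda$abaedaade  e
    8  bcddeda$abaedaadeb  b
    9  cddeda$abaedaadebb  b
   10  da$abaedaadebbcdde  e
   11  daadebbcddeda$abae  e
   12  ddeda$abaedaadebbc  c
   13  debbcddeda$abaedaa  a
   14  deda$abaedaadebbcd  d
   15  ebbcddeda$abaedaad  d
   16  eda$abaedaadebbcdd  d
   17  edaadebbcddeda$aba  a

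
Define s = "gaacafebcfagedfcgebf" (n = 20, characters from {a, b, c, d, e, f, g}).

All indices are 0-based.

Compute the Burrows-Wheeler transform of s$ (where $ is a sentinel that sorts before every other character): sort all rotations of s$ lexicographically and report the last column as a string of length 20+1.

fgacfeeabfefggbcda$ca

rank  rotation               last
    0  $gaacafebcfagedfcgebf  f
    1  aacafebcfagedfcgebf$g  g
    2  acafebcfagedfcgebf$ga  a
    3  afebcfagedfcgebf$gaac  c
    4  agedfcgebf$gaacafebcf  f
    5  bcfagedfcgebf$gaacafe  e
    6  bf$gaacafebcfagedfcge  e
    7  cafebcfagedfcgebf$gaa  a
    8  cfagedfcgebf$gaacafeb  b
    9  cgebf$gaacafebcfagedf  f
   10  dfcgebf$gaacafebcfage  e
   11  ebcfagedfcgebf$gaacaf  f
   12  ebf$gaacafebcfagedfcg  g
   13  edfcgebf$gaacafebcfag  g
   14  f$gaacafebcfagedfcgeb  b
   15  fagedfcgebf$gaacafebc  c
   16  fcgebf$gaacafebcfaged  d
   17  febcfagedfcgebf$gaaca  a
   18  gaacafebcfagedfcgebf$  $
   19  gebf$gaacafebcfagedfc  c
   20  gedfcgebf$gaacafebcfa  a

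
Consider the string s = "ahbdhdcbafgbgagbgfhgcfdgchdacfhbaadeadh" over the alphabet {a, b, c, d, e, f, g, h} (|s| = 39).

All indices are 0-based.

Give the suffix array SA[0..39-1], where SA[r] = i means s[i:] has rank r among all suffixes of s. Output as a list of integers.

sorted suffixes:
  #0 SA[0]=32  'aadeadh'
  #1 SA[1]=27  'acfhbaadeadh'
  #2 SA[2]=33  'adeadh'
  #3 SA[3]=36  'adh'
  #4 SA[4]=8  'afgbgagbgfhgcfdgchdacfhbaadeadh'
  #5 SA[5]=13  'agbgfhgcfdgchdacfhbaadeadh'
  #6 SA[6]=0  'ahbdhdcbafgbgagbgfhgcfdgchdacfhbaadeadh'
  #7 SA[7]=31  'baadeadh'
  #8 SA[8]=7  'bafgbgagbgfhgcfdgchdacfhbaadeadh'
  #9 SA[9]=2  'bdhdcbafgbgagbgfhgcfdgchdacfhbaadeadh'
  #10 SA[10]=11  'bgagbgfhgcfdgchdacfhbaadeadh'
  #11 SA[11]=15  'bgfhgcfdgchdacfhbaadeadh'
  #12 SA[12]=6  'cbafgbgagbgfhgcfdgchdacfhbaadeadh'
  #13 SA[13]=20  'cfdgchdacfhbaadeadh'
  #14 SA[14]=28  'cfhbaadeadh'
  #15 SA[15]=24  'chdacfhbaadeadh'
  #16 SA[16]=26  'dacfhbaadeadh'
  #17 SA[17]=5  'dcbafgbgagbgfhgcfdgchdacfhbaadeadh'
  #18 SA[18]=34  'deadh'
  #19 SA[19]=22  'dgchdacfhbaadeadh'
  #20 SA[20]=37  'dh'
  #21 SA[21]=3  'dhdcbafgbgagbgfhgcfdgchdacfhbaadeadh'
  #22 SA[22]=35  'eadh'
  #23 SA[23]=21  'fdgchdacfhbaadeadh'
  #24 SA[24]=9  'fgbgagbgfhgcfdgchdacfhbaadeadh'
  #25 SA[25]=29  'fhbaadeadh'
  #26 SA[26]=17  'fhgcfdgchdacfhbaadeadh'
  #27 SA[27]=12  'gagbgfhgcfdgchdacfhbaadeadh'
  #28 SA[28]=10  'gbgagbgfhgcfdgchdacfhbaadeadh'
  #29 SA[29]=14  'gbgfhgcfdgchdacfhbaadeadh'
  #30 SA[30]=19  'gcfdgchdacfhbaadeadh'
  #31 SA[31]=23  'gchdacfhbaadeadh'
  #32 SA[32]=16  'gfhgcfdgchdacfhbaadeadh'
  #33 SA[33]=38  'h'
  #34 SA[34]=30  'hbaadeadh'
  #35 SA[35]=1  'hbdhdcbafgbgagbgfhgcfdgchdacfhbaadeadh'
  #36 SA[36]=25  'hdacfhbaadeadh'
  #37 SA[37]=4  'hdcbafgbgagbgfhgcfdgchdacfhbaadeadh'
  #38 SA[38]=18  'hgcfdgchdacfhbaadeadh'

[32, 27, 33, 36, 8, 13, 0, 31, 7, 2, 11, 15, 6, 20, 28, 24, 26, 5, 34, 22, 37, 3, 35, 21, 9, 29, 17, 12, 10, 14, 19, 23, 16, 38, 30, 1, 25, 4, 18]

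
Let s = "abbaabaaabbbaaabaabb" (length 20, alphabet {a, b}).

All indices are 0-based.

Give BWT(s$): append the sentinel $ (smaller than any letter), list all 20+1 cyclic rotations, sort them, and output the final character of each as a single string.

rank  rotation               last
    0  $abbaabaaabbbaaabaabb  b
    1  aaabaabb$abbaabaaabbb  b
    2  aaabbbaaabaabb$abbaab  b
    3  aabaaabbbaaabaabb$abb  b
    4  aabaabb$abbaabaaabbba  a
    5  aabb$abbaabaaabbbaaab  b
    6  aabbbaaabaabb$abbaaba  a
    7  abaaabbbaaabaabb$abba  a
    8  abaabb$abbaabaaabbbaa  a
    9  abb$abbaabaaabbbaaaba  a
   10  abbaabaaabbbaaabaabb$  $
   11  abbbaaabaabb$abbaabaa  a
   12  b$abbaabaaabbbaaabaab  b
   13  baaabaabb$abbaabaaabb  b
   14  baaabbbaaabaabb$abbaa  a
   15  baabaaabbbaaabaabb$ab  b
   16  baabb$abbaabaaabbbaaa  a
   17  bb$abbaabaaabbbaaabaa  a
   18  bbaaabaabb$abbaabaaab  b
   19  bbaabaaabbbaaabaabb$a  a
   20  bbbaaabaabb$abbaabaaa  a

bbbbabaaaa$abbabaabaa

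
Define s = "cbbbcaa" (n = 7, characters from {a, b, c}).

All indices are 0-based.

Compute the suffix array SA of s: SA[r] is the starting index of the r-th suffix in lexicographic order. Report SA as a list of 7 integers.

[6, 5, 1, 2, 3, 4, 0]

rank→(start, suffix):
  0 → (6, 'a')
  1 → (5, 'aa')
  2 → (1, 'bbbcaa')
  3 → (2, 'bbcaa')
  4 → (3, 'bcaa')
  5 → (4, 'caa')
  6 → (0, 'cbbbcaa')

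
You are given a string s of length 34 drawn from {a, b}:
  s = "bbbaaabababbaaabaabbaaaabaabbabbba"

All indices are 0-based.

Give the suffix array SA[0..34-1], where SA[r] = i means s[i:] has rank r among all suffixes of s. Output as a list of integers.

[33, 20, 12, 21, 3, 13, 22, 4, 16, 25, 14, 23, 5, 7, 17, 9, 26, 29, 32, 19, 11, 2, 15, 24, 6, 8, 28, 31, 18, 10, 1, 27, 30, 0]

rank | idx | suffix
   0 |  33 | a
   1 |  20 | aaaabaabbabbba
   2 |  12 | aaabaabbaaaabaabbabbba
   3 |  21 | aaabaabbabbba
   4 |   3 | aaabababbaaabaabbaaaabaabbabbba
   5 |  13 | aabaabbaaaabaabbabbba
   6 |  22 | aabaabbabbba
   7 |   4 | aabababbaaabaabbaaaabaabbabbba
   8 |  16 | aabbaaaabaabbabbba
   9 |  25 | aabbabbba
  10 |  14 | abaabbaaaabaabbabbba
  11 |  23 | abaabbabbba
  12 |   5 | abababbaaabaabbaaaabaabbabbba
  13 |   7 | ababbaaabaabbaaaabaabbabbba
  14 |  17 | abbaaaabaabbabbba
  15 |   9 | abbaaabaabbaaaabaabbabbba
  16 |  26 | abbabbba
  17 |  29 | abbba
  18 |  32 | ba
  19 |  19 | baaaabaabbabbba
  20 |  11 | baaabaabbaaaabaabbabbba
  21 |   2 | baaabababbaaabaabbaaaabaabbabbba
  22 |  15 | baabbaaaabaabbabbba
  23 |  24 | baabbabbba
  24 |   6 | bababbaaabaabbaaaabaabbabbba
  25 |   8 | babbaaabaabbaaaabaabbabbba
  26 |  28 | babbba
  27 |  31 | bba
  28 |  18 | bbaaaabaabbabbba
  29 |  10 | bbaaabaabbaaaabaabbabbba
  30 |   1 | bbaaabababbaaabaabbaaaabaabbabbba
  31 |  27 | bbabbba
  32 |  30 | bbba
  33 |   0 | bbbaaabababbaaabaabbaaaabaabbabbba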